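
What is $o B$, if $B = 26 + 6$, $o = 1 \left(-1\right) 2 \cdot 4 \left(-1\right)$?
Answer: $256$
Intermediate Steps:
$o = 8$ ($o = 1 \left(\left(-2\right) 4\right) \left(-1\right) = 1 \left(-8\right) \left(-1\right) = \left(-8\right) \left(-1\right) = 8$)
$B = 32$
$o B = 8 \cdot 32 = 256$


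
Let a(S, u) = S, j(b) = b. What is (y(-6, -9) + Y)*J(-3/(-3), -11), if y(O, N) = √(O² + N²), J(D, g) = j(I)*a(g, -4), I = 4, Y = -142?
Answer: 6248 - 132*√13 ≈ 5772.1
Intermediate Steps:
J(D, g) = 4*g
y(O, N) = √(N² + O²)
(y(-6, -9) + Y)*J(-3/(-3), -11) = (√((-9)² + (-6)²) - 142)*(4*(-11)) = (√(81 + 36) - 142)*(-44) = (√117 - 142)*(-44) = (3*√13 - 142)*(-44) = (-142 + 3*√13)*(-44) = 6248 - 132*√13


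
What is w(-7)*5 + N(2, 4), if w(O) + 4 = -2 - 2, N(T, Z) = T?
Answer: -38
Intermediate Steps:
w(O) = -8 (w(O) = -4 + (-2 - 2) = -4 - 4 = -8)
w(-7)*5 + N(2, 4) = -8*5 + 2 = -40 + 2 = -38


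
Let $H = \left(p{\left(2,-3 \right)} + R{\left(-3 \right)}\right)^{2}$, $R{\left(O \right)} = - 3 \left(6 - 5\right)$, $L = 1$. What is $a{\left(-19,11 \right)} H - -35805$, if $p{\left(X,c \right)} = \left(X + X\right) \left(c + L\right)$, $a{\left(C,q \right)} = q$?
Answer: $37136$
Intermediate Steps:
$p{\left(X,c \right)} = 2 X \left(1 + c\right)$ ($p{\left(X,c \right)} = \left(X + X\right) \left(c + 1\right) = 2 X \left(1 + c\right)$)
$R{\left(O \right)} = -3$ ($R{\left(O \right)} = \left(-3\right) 1 = -3$)
$H = 121$ ($H = \left(2 \cdot 2 \left(1 - 3\right) - 3\right)^{2} = \left(2 \cdot 2 \left(-2\right) - 3\right)^{2} = \left(-8 - 3\right)^{2} = \left(-11\right)^{2} = 121$)
$a{\left(-19,11 \right)} H - -35805 = 11 \cdot 121 - -35805 = 1331 + 35805 = 37136$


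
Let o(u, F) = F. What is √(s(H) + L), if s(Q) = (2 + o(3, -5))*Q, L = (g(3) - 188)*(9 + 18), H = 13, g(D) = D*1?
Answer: I*√5034 ≈ 70.951*I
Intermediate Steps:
g(D) = D
L = -4995 (L = (3 - 188)*(9 + 18) = -185*27 = -4995)
s(Q) = -3*Q (s(Q) = (2 - 5)*Q = -3*Q)
√(s(H) + L) = √(-3*13 - 4995) = √(-39 - 4995) = √(-5034) = I*√5034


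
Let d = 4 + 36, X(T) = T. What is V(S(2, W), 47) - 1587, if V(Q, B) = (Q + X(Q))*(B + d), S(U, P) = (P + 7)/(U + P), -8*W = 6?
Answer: -717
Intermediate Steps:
W = -¾ (W = -⅛*6 = -¾ ≈ -0.75000)
S(U, P) = (7 + P)/(P + U)
d = 40
V(Q, B) = 2*Q*(40 + B) (V(Q, B) = (Q + Q)*(B + 40) = (2*Q)*(40 + B) = 2*Q*(40 + B))
V(S(2, W), 47) - 1587 = 2*((7 - ¾)/(-¾ + 2))*(40 + 47) - 1587 = 2*((25/4)/(5/4))*87 - 1587 = 2*((⅘)*(25/4))*87 - 1587 = 2*5*87 - 1587 = 870 - 1587 = -717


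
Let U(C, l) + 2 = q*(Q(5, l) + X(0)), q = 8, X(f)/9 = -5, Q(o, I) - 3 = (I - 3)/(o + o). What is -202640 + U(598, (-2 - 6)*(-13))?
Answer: -1014486/5 ≈ -2.0290e+5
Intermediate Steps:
Q(o, I) = 3 + (-3 + I)/(2*o) (Q(o, I) = 3 + (I - 3)/(o + o) = 3 + (-3 + I)/((2*o)) = 3 + (-3 + I)*(1/(2*o)) = 3 + (-3 + I)/(2*o))
X(f) = -45 (X(f) = 9*(-5) = -45)
U(C, l) = -1702/5 + 4*l/5 (U(C, l) = -2 + 8*((1/2)*(-3 + l + 6*5)/5 - 45) = -2 + 8*((1/2)*(1/5)*(-3 + l + 30) - 45) = -2 + 8*((1/2)*(1/5)*(27 + l) - 45) = -2 + 8*((27/10 + l/10) - 45) = -2 + 8*(-423/10 + l/10) = -2 + (-1692/5 + 4*l/5) = -1702/5 + 4*l/5)
-202640 + U(598, (-2 - 6)*(-13)) = -202640 + (-1702/5 + 4*((-2 - 6)*(-13))/5) = -202640 + (-1702/5 + 4*(-8*(-13))/5) = -202640 + (-1702/5 + (4/5)*104) = -202640 + (-1702/5 + 416/5) = -202640 - 1286/5 = -1014486/5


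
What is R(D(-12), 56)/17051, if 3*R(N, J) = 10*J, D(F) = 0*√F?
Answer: 560/51153 ≈ 0.010948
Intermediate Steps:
D(F) = 0
R(N, J) = 10*J/3 (R(N, J) = (10*J)/3 = 10*J/3)
R(D(-12), 56)/17051 = ((10/3)*56)/17051 = (560/3)*(1/17051) = 560/51153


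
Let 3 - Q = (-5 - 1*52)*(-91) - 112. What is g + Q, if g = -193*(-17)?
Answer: -1791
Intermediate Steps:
g = 3281
Q = -5072 (Q = 3 - ((-5 - 1*52)*(-91) - 112) = 3 - ((-5 - 52)*(-91) - 112) = 3 - (-57*(-91) - 112) = 3 - (5187 - 112) = 3 - 1*5075 = 3 - 5075 = -5072)
g + Q = 3281 - 5072 = -1791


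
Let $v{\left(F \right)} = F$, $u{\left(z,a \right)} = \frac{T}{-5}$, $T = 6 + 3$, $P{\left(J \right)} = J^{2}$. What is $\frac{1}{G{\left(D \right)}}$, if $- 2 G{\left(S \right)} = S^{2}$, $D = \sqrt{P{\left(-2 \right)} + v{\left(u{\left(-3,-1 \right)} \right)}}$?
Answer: $- \frac{10}{11} \approx -0.90909$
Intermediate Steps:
$T = 9$
$u{\left(z,a \right)} = - \frac{9}{5}$ ($u{\left(z,a \right)} = \frac{9}{-5} = 9 \left(- \frac{1}{5}\right) = - \frac{9}{5}$)
$D = \frac{\sqrt{55}}{5}$ ($D = \sqrt{\left(-2\right)^{2} - \frac{9}{5}} = \sqrt{4 - \frac{9}{5}} = \sqrt{\frac{11}{5}} = \frac{\sqrt{55}}{5} \approx 1.4832$)
$G{\left(S \right)} = - \frac{S^{2}}{2}$
$\frac{1}{G{\left(D \right)}} = \frac{1}{\left(- \frac{1}{2}\right) \left(\frac{\sqrt{55}}{5}\right)^{2}} = \frac{1}{\left(- \frac{1}{2}\right) \frac{11}{5}} = \frac{1}{- \frac{11}{10}} = - \frac{10}{11}$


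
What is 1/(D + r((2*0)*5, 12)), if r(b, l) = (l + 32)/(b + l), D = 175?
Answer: 3/536 ≈ 0.0055970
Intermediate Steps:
r(b, l) = (32 + l)/(b + l)
1/(D + r((2*0)*5, 12)) = 1/(175 + (32 + 12)/((2*0)*5 + 12)) = 1/(175 + 44/(0*5 + 12)) = 1/(175 + 44/(0 + 12)) = 1/(175 + 44/12) = 1/(175 + (1/12)*44) = 1/(175 + 11/3) = 1/(536/3) = 3/536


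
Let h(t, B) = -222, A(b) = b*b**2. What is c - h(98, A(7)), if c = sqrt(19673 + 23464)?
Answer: 222 + 3*sqrt(4793) ≈ 429.69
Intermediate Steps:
A(b) = b**3
c = 3*sqrt(4793) (c = sqrt(43137) = 3*sqrt(4793) ≈ 207.69)
c - h(98, A(7)) = 3*sqrt(4793) - 1*(-222) = 3*sqrt(4793) + 222 = 222 + 3*sqrt(4793)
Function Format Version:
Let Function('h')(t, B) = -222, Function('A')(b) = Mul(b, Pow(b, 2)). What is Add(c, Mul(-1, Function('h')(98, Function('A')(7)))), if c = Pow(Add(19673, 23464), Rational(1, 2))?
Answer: Add(222, Mul(3, Pow(4793, Rational(1, 2)))) ≈ 429.69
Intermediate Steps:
Function('A')(b) = Pow(b, 3)
c = Mul(3, Pow(4793, Rational(1, 2))) (c = Pow(43137, Rational(1, 2)) = Mul(3, Pow(4793, Rational(1, 2))) ≈ 207.69)
Add(c, Mul(-1, Function('h')(98, Function('A')(7)))) = Add(Mul(3, Pow(4793, Rational(1, 2))), Mul(-1, -222)) = Add(Mul(3, Pow(4793, Rational(1, 2))), 222) = Add(222, Mul(3, Pow(4793, Rational(1, 2))))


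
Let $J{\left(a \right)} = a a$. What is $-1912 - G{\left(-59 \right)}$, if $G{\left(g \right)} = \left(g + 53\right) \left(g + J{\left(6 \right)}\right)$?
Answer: $-2050$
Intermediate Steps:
$J{\left(a \right)} = a^{2}$
$G{\left(g \right)} = \left(36 + g\right) \left(53 + g\right)$ ($G{\left(g \right)} = \left(g + 53\right) \left(g + 6^{2}\right) = \left(53 + g\right) \left(g + 36\right) = \left(53 + g\right) \left(36 + g\right) = \left(36 + g\right) \left(53 + g\right)$)
$-1912 - G{\left(-59 \right)} = -1912 - \left(1908 + \left(-59\right)^{2} + 89 \left(-59\right)\right) = -1912 - \left(1908 + 3481 - 5251\right) = -1912 - 138 = -2050$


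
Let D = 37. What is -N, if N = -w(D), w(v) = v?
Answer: 37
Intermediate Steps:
N = -37 (N = -1*37 = -37)
-N = -1*(-37) = 37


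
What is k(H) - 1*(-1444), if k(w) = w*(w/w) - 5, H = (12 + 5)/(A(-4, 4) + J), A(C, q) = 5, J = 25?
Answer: 43187/30 ≈ 1439.6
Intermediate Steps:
H = 17/30 (H = (12 + 5)/(5 + 25) = 17/30 ≈ 0.56667)
k(w) = -5 + w (k(w) = w*1 - 5 = w - 5 = -5 + w)
k(H) - 1*(-1444) = (-5 + 17/30) - 1*(-1444) = -133/30 + 1444 = 43187/30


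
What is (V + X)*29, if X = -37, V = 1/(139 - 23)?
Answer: -4291/4 ≈ -1072.8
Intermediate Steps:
V = 1/116 ≈ 0.0086207
(V + X)*29 = (1/116 - 37)*29 = -4291/116*29 = -4291/4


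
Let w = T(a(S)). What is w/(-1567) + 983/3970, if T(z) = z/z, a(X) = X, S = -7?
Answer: 1536391/6220990 ≈ 0.24697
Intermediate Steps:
T(z) = 1
w = 1
w/(-1567) + 983/3970 = 1/(-1567) + 983/3970 = 1*(-1/1567) + 983*(1/3970) = -1/1567 + 983/3970 = 1536391/6220990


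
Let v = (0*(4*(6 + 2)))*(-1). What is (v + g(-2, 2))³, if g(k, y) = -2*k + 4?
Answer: 512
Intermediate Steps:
g(k, y) = 4 - 2*k
v = 0 (v = (0*(4*8))*(-1) = (0*32)*(-1) = 0*(-1) = 0)
(v + g(-2, 2))³ = (0 + (4 - 2*(-2)))³ = (0 + (4 + 4))³ = (0 + 8)³ = 8³ = 512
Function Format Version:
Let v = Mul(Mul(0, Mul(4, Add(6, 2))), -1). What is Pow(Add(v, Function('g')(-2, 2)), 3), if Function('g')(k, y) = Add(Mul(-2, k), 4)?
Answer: 512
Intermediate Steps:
Function('g')(k, y) = Add(4, Mul(-2, k))
v = 0 (v = Mul(Mul(0, Mul(4, 8)), -1) = Mul(Mul(0, 32), -1) = Mul(0, -1) = 0)
Pow(Add(v, Function('g')(-2, 2)), 3) = Pow(Add(0, Add(4, Mul(-2, -2))), 3) = Pow(Add(0, Add(4, 4)), 3) = Pow(Add(0, 8), 3) = Pow(8, 3) = 512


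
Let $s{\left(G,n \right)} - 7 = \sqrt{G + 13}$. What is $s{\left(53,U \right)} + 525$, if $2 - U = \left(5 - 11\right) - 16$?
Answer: $532 + \sqrt{66} \approx 540.12$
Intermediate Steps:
$U = 24$ ($U = 2 - \left(\left(5 - 11\right) - 16\right) = 2 - \left(-6 - 16\right) = 2 - -22 = 2 + 22 = 24$)
$s{\left(G,n \right)} = 7 + \sqrt{13 + G}$ ($s{\left(G,n \right)} = 7 + \sqrt{G + 13} = 7 + \sqrt{13 + G}$)
$s{\left(53,U \right)} + 525 = \left(7 + \sqrt{13 + 53}\right) + 525 = \left(7 + \sqrt{66}\right) + 525 = 532 + \sqrt{66}$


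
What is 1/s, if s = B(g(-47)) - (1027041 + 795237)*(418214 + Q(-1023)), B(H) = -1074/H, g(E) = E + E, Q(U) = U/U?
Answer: -47/35818887706653 ≈ -1.3122e-12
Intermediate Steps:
Q(U) = 1
g(E) = 2*E
s = -35818887706653/47 (s = -1074/(2*(-47)) - (1027041 + 795237)*(418214 + 1) = -1074/(-94) - 1822278*418215 = -1074*(-1/94) - 1*762103993770 = 537/47 - 762103993770 = -35818887706653/47 ≈ -7.6210e+11)
1/s = 1/(-35818887706653/47) = -47/35818887706653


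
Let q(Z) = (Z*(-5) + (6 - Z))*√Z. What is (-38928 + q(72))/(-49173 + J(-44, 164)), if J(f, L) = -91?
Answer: 2433/3079 + 639*√2/12316 ≈ 0.86357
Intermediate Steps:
q(Z) = √Z*(6 - 6*Z) (q(Z) = (-5*Z + (6 - Z))*√Z = (6 - 6*Z)*√Z = √Z*(6 - 6*Z))
(-38928 + q(72))/(-49173 + J(-44, 164)) = (-38928 + 6*√72*(1 - 1*72))/(-49173 - 91) = (-38928 + 6*(6*√2)*(1 - 72))/(-49264) = (-38928 + 6*(6*√2)*(-71))*(-1/49264) = (-38928 - 2556*√2)*(-1/49264) = 2433/3079 + 639*√2/12316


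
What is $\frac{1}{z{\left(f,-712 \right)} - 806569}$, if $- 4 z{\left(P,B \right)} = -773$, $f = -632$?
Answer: $- \frac{4}{3225503} \approx -1.2401 \cdot 10^{-6}$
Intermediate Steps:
$z{\left(P,B \right)} = \frac{773}{4}$ ($z{\left(P,B \right)} = \left(- \frac{1}{4}\right) \left(-773\right) = \frac{773}{4}$)
$\frac{1}{z{\left(f,-712 \right)} - 806569} = \frac{1}{\frac{773}{4} - 806569} = \frac{1}{- \frac{3225503}{4}} = - \frac{4}{3225503}$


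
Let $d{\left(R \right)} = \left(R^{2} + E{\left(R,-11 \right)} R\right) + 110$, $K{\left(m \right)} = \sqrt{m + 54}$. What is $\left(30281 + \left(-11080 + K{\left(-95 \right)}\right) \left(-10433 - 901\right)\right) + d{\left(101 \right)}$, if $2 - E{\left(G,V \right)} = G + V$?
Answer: $125612424 - 11334 i \sqrt{41} \approx 1.2561 \cdot 10^{8} - 72573.0 i$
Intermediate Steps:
$K{\left(m \right)} = \sqrt{54 + m}$
$E{\left(G,V \right)} = 2 - G - V$ ($E{\left(G,V \right)} = 2 - \left(G + V\right) = 2 - G - V$)
$d{\left(R \right)} = 110 + R^{2} + R \left(13 - R\right)$ ($d{\left(R \right)} = \left(R^{2} + \left(2 - R - -11\right) R\right) + 110 = \left(R^{2} + \left(2 - R + 11\right) R\right) + 110 = \left(R^{2} + \left(13 - R\right) R\right) + 110 = \left(R^{2} + R \left(13 - R\right)\right) + 110 = 110 + R^{2} + R \left(13 - R\right)$)
$\left(30281 + \left(-11080 + K{\left(-95 \right)}\right) \left(-10433 - 901\right)\right) + d{\left(101 \right)} = \left(30281 + \left(-11080 + \sqrt{54 - 95}\right) \left(-10433 - 901\right)\right) + \left(110 + 13 \cdot 101\right) = \left(30281 + \left(-11080 + \sqrt{-41}\right) \left(-11334\right)\right) + \left(110 + 1313\right) = \left(30281 + \left(-11080 + i \sqrt{41}\right) \left(-11334\right)\right) + 1423 = \left(30281 + \left(125580720 - 11334 i \sqrt{41}\right)\right) + 1423 = \left(125611001 - 11334 i \sqrt{41}\right) + 1423 = 125612424 - 11334 i \sqrt{41}$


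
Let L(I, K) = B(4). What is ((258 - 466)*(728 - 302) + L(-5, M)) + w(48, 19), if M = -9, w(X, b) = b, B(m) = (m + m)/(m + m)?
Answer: -88588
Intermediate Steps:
B(m) = 1 (B(m) = (2*m)/((2*m)) = (2*m)*(1/(2*m)) = 1)
L(I, K) = 1
((258 - 466)*(728 - 302) + L(-5, M)) + w(48, 19) = ((258 - 466)*(728 - 302) + 1) + 19 = (-208*426 + 1) + 19 = (-88608 + 1) + 19 = -88607 + 19 = -88588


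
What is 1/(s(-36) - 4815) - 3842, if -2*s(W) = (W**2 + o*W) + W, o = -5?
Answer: -21265471/5535 ≈ -3842.0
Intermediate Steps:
s(W) = 2*W - W**2/2 (s(W) = -((W**2 - 5*W) + W)/2 = -(W**2 - 4*W)/2 = 2*W - W**2/2)
1/(s(-36) - 4815) - 3842 = 1/((1/2)*(-36)*(4 - 1*(-36)) - 4815) - 3842 = 1/((1/2)*(-36)*(4 + 36) - 4815) - 3842 = 1/((1/2)*(-36)*40 - 4815) - 3842 = 1/(-720 - 4815) - 3842 = 1/(-5535) - 3842 = -1/5535 - 3842 = -21265471/5535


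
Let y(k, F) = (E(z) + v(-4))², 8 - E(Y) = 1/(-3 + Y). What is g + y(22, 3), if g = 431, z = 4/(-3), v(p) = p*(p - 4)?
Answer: 346368/169 ≈ 2049.5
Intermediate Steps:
v(p) = p*(-4 + p)
z = -4/3 (z = 4*(-⅓) = -4/3 ≈ -1.3333)
E(Y) = 8 - 1/(-3 + Y)
y(k, F) = 273529/169 (y(k, F) = ((-25 + 8*(-4/3))/(-3 - 4/3) - 4*(-4 - 4))² = ((-25 - 32/3)/(-13/3) - 4*(-8))² = (-3/13*(-107/3) + 32)² = (107/13 + 32)² = (523/13)² = 273529/169)
g + y(22, 3) = 431 + 273529/169 = 346368/169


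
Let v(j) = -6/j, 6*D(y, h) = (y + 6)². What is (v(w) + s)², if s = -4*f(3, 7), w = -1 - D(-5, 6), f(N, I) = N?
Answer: 2304/49 ≈ 47.020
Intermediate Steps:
D(y, h) = (6 + y)²/6 (D(y, h) = (y + 6)²/6 = (6 + y)²/6)
w = -7/6 (w = -1 - (6 - 5)²/6 = -1 - 1²/6 = -1 - 1/6 = -1 - 1*⅙ = -1 - ⅙ = -7/6 ≈ -1.1667)
s = -12 (s = -4*3 = -12)
(v(w) + s)² = (-6/(-7/6) - 12)² = (-6*(-6/7) - 12)² = (36/7 - 12)² = (-48/7)² = 2304/49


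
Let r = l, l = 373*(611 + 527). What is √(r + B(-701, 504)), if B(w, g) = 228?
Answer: √424702 ≈ 651.69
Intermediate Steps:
l = 424474 (l = 373*1138 = 424474)
r = 424474
√(r + B(-701, 504)) = √(424474 + 228) = √424702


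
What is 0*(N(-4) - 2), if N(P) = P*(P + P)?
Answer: 0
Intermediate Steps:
N(P) = 2*P² (N(P) = P*(2*P) = 2*P²)
0*(N(-4) - 2) = 0*(2*(-4)² - 2) = 0*(2*16 - 2) = 0*(32 - 2) = 0*30 = 0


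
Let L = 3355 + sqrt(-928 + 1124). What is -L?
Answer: -3369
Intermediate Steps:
L = 3369 (L = 3355 + sqrt(196) = 3355 + 14 = 3369)
-L = -1*3369 = -3369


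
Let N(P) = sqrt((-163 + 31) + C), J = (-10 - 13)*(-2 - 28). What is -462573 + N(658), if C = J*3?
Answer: -462573 + sqrt(1938) ≈ -4.6253e+5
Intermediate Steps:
J = 690 (J = -23*(-30) = 690)
C = 2070 (C = 690*3 = 2070)
N(P) = sqrt(1938) (N(P) = sqrt((-163 + 31) + 2070) = sqrt(-132 + 2070) = sqrt(1938))
-462573 + N(658) = -462573 + sqrt(1938)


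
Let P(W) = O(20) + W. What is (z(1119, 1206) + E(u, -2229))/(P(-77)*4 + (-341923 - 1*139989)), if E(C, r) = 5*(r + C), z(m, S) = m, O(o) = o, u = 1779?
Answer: 1131/482140 ≈ 0.0023458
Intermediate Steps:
P(W) = 20 + W
E(C, r) = 5*C + 5*r (E(C, r) = 5*(C + r) = 5*C + 5*r)
(z(1119, 1206) + E(u, -2229))/(P(-77)*4 + (-341923 - 1*139989)) = (1119 + (5*1779 + 5*(-2229)))/((20 - 77)*4 + (-341923 - 1*139989)) = (1119 + (8895 - 11145))/(-57*4 + (-341923 - 139989)) = (1119 - 2250)/(-228 - 481912) = -1131/(-482140) = -1131*(-1/482140) = 1131/482140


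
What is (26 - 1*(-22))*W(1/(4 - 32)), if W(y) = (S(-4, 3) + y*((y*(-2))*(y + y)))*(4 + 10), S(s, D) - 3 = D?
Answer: 197574/49 ≈ 4032.1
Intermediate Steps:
S(s, D) = 3 + D
W(y) = 84 - 56*y**3 (W(y) = ((3 + 3) + y*((y*(-2))*(y + y)))*(4 + 10) = (6 + y*((-2*y)*(2*y)))*14 = (6 + y*(-4*y**2))*14 = (6 - 4*y**3)*14 = 84 - 56*y**3)
(26 - 1*(-22))*W(1/(4 - 32)) = (26 - 1*(-22))*(84 - 56/(4 - 32)**3) = (26 + 22)*(84 - 56*(1/(-28))**3) = 48*(84 - 56*(-1/28)**3) = 48*(84 - 56*(-1/21952)) = 48*(84 + 1/392) = 48*(32929/392) = 197574/49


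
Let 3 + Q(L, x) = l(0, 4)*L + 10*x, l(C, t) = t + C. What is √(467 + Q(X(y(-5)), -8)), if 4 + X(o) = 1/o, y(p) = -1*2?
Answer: √366 ≈ 19.131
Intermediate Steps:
y(p) = -2
l(C, t) = C + t
X(o) = -4 + 1/o
Q(L, x) = -3 + 4*L + 10*x (Q(L, x) = -3 + ((0 + 4)*L + 10*x) = -3 + (4*L + 10*x) = -3 + 4*L + 10*x)
√(467 + Q(X(y(-5)), -8)) = √(467 + (-3 + 4*(-4 + 1/(-2)) + 10*(-8))) = √(467 + (-3 + 4*(-4 - ½) - 80)) = √(467 + (-3 + 4*(-9/2) - 80)) = √(467 + (-3 - 18 - 80)) = √(467 - 101) = √366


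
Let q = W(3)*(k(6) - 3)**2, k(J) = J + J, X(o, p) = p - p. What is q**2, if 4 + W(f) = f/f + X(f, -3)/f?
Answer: 59049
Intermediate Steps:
X(o, p) = 0
k(J) = 2*J
W(f) = -3 (W(f) = -4 + (f/f + 0/f) = -4 + (1 + 0) = -4 + 1 = -3)
q = -243 (q = -3*(2*6 - 3)**2 = -3*(12 - 3)**2 = -3*9**2 = -3*81 = -243)
q**2 = (-243)**2 = 59049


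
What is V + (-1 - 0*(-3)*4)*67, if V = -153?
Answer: -220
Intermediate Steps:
V + (-1 - 0*(-3)*4)*67 = -153 + (-1 - 0*(-3)*4)*67 = -153 + (-1 - 0*4)*67 = -153 + (-1 - 1*0)*67 = -153 + (-1 + 0)*67 = -153 - 1*67 = -153 - 67 = -220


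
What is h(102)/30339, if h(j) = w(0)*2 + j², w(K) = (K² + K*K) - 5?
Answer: 10394/30339 ≈ 0.34260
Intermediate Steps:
w(K) = -5 + 2*K² (w(K) = (K² + K²) - 5 = 2*K² - 5 = -5 + 2*K²)
h(j) = -10 + j² (h(j) = (-5 + 2*0²)*2 + j² = (-5 + 2*0)*2 + j² = (-5 + 0)*2 + j² = -5*2 + j² = -10 + j²)
h(102)/30339 = (-10 + 102²)/30339 = (-10 + 10404)*(1/30339) = 10394*(1/30339) = 10394/30339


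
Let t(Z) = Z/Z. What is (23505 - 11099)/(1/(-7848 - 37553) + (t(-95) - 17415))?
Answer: -563244806/790613015 ≈ -0.71242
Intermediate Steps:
t(Z) = 1
(23505 - 11099)/(1/(-7848 - 37553) + (t(-95) - 17415)) = (23505 - 11099)/(1/(-7848 - 37553) + (1 - 17415)) = 12406/(1/(-45401) - 17414) = 12406/(-1/45401 - 17414) = 12406/(-790613015/45401) = 12406*(-45401/790613015) = -563244806/790613015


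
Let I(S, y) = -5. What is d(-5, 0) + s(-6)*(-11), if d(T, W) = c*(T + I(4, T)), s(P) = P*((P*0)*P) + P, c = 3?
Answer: 36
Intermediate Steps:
s(P) = P (s(P) = P*(0*P) + P = P*0 + P = 0 + P = P)
d(T, W) = -15 + 3*T (d(T, W) = 3*(T - 5) = 3*(-5 + T) = -15 + 3*T)
d(-5, 0) + s(-6)*(-11) = (-15 + 3*(-5)) - 6*(-11) = (-15 - 15) + 66 = -30 + 66 = 36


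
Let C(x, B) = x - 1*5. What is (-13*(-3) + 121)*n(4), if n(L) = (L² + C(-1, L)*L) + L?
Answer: -640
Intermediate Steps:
C(x, B) = -5 + x (C(x, B) = x - 5 = -5 + x)
n(L) = L² - 5*L (n(L) = (L² + (-5 - 1)*L) + L = (L² - 6*L) + L = L² - 5*L)
(-13*(-3) + 121)*n(4) = (-13*(-3) + 121)*(4*(-5 + 4)) = (39 + 121)*(4*(-1)) = 160*(-4) = -640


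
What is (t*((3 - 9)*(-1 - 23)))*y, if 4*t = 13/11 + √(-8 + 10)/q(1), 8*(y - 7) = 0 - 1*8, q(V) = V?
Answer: 2808/11 + 216*√2 ≈ 560.74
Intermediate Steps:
y = 6 (y = 7 + (0 - 1*8)/8 = 7 + (0 - 8)/8 = 7 + (⅛)*(-8) = 7 - 1 = 6)
t = 13/44 + √2/4 (t = (13/11 + √(-8 + 10)/1)/4 = (13*(1/11) + √2*1)/4 = (13/11 + √2)/4 = 13/44 + √2/4 ≈ 0.64901)
(t*((3 - 9)*(-1 - 23)))*y = ((13/44 + √2/4)*((3 - 9)*(-1 - 23)))*6 = ((13/44 + √2/4)*(-6*(-24)))*6 = ((13/44 + √2/4)*144)*6 = (468/11 + 36*√2)*6 = 2808/11 + 216*√2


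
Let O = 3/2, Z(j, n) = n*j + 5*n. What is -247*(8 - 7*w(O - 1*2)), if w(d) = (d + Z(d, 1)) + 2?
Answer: 8398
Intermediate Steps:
Z(j, n) = 5*n + j*n (Z(j, n) = j*n + 5*n = 5*n + j*n)
O = 3/2 (O = 3*(½) = 3/2 ≈ 1.5000)
w(d) = 7 + 2*d (w(d) = (d + 1*(5 + d)) + 2 = (d + (5 + d)) + 2 = (5 + 2*d) + 2 = 7 + 2*d)
-247*(8 - 7*w(O - 1*2)) = -247*(8 - 7*(7 + 2*(3/2 - 1*2))) = -247*(8 - 7*(7 + 2*(3/2 - 2))) = -247*(8 - 7*(7 + 2*(-½))) = -247*(8 - 7*(7 - 1)) = -247*(8 - 7*6) = -247*(8 - 42) = -247*(-34) = 8398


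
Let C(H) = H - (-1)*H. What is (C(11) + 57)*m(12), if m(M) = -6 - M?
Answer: -1422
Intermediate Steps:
C(H) = 2*H (C(H) = H + H = 2*H)
(C(11) + 57)*m(12) = (2*11 + 57)*(-6 - 1*12) = (22 + 57)*(-6 - 12) = 79*(-18) = -1422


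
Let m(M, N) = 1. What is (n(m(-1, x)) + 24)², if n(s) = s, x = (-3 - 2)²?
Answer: 625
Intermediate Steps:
x = 25 (x = (-5)² = 25)
(n(m(-1, x)) + 24)² = (1 + 24)² = 25² = 625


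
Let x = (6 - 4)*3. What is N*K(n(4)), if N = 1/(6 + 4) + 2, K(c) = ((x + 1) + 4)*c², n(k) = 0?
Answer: 0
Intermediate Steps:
x = 6 (x = 2*3 = 6)
K(c) = 11*c² (K(c) = ((6 + 1) + 4)*c² = (7 + 4)*c² = 11*c²)
N = 21/10 (N = 1/10 + 2 = ⅒ + 2 = 21/10 ≈ 2.1000)
N*K(n(4)) = 21*(11*0²)/10 = 21*(11*0)/10 = (21/10)*0 = 0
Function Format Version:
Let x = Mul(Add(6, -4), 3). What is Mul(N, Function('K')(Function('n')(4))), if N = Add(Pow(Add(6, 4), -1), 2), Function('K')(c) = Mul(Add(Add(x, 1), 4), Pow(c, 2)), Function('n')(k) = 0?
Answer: 0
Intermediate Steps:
x = 6 (x = Mul(2, 3) = 6)
Function('K')(c) = Mul(11, Pow(c, 2)) (Function('K')(c) = Mul(Add(Add(6, 1), 4), Pow(c, 2)) = Mul(Add(7, 4), Pow(c, 2)) = Mul(11, Pow(c, 2)))
N = Rational(21, 10) (N = Add(Pow(10, -1), 2) = Add(Rational(1, 10), 2) = Rational(21, 10) ≈ 2.1000)
Mul(N, Function('K')(Function('n')(4))) = Mul(Rational(21, 10), Mul(11, Pow(0, 2))) = Mul(Rational(21, 10), Mul(11, 0)) = Mul(Rational(21, 10), 0) = 0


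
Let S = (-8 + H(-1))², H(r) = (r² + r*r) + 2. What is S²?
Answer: 256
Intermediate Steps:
H(r) = 2 + 2*r² (H(r) = (r² + r²) + 2 = 2*r² + 2 = 2 + 2*r²)
S = 16 (S = (-8 + (2 + 2*(-1)²))² = (-8 + (2 + 2*1))² = (-8 + (2 + 2))² = (-8 + 4)² = (-4)² = 16)
S² = 16² = 256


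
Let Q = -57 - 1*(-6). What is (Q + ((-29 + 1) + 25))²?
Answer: 2916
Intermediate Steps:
Q = -51 (Q = -57 + 6 = -51)
(Q + ((-29 + 1) + 25))² = (-51 + ((-29 + 1) + 25))² = (-51 + (-28 + 25))² = (-51 - 3)² = (-54)² = 2916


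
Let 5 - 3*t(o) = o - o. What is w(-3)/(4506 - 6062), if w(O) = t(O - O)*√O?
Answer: -5*I*√3/4668 ≈ -0.0018552*I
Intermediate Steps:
t(o) = 5/3 (t(o) = 5/3 - (o - o)/3 = 5/3 - ⅓*0 = 5/3 + 0 = 5/3)
w(O) = 5*√O/3
w(-3)/(4506 - 6062) = (5*√(-3)/3)/(4506 - 6062) = (5*(I*√3)/3)/(-1556) = -5*I*√3/4668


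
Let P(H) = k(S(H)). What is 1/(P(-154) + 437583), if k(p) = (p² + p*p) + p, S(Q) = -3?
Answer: 1/437598 ≈ 2.2852e-6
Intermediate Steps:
k(p) = p + 2*p² (k(p) = (p² + p²) + p = 2*p² + p = p + 2*p²)
P(H) = 15 (P(H) = -3*(1 + 2*(-3)) = -3*(1 - 6) = -3*(-5) = 15)
1/(P(-154) + 437583) = 1/(15 + 437583) = 1/437598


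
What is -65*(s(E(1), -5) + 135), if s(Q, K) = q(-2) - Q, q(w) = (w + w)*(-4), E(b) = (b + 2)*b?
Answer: -9620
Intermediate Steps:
E(b) = b*(2 + b) (E(b) = (2 + b)*b = b*(2 + b))
q(w) = -8*w (q(w) = (2*w)*(-4) = -8*w)
s(Q, K) = 16 - Q (s(Q, K) = -8*(-2) - Q = 16 - Q)
-65*(s(E(1), -5) + 135) = -65*((16 - (2 + 1)) + 135) = -65*((16 - 3) + 135) = -65*(13 + 135) = -65*148 = -9620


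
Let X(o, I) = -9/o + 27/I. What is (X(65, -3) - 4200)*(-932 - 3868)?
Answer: 262650240/13 ≈ 2.0204e+7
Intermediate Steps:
(X(65, -3) - 4200)*(-932 - 3868) = ((-9/65 + 27/(-3)) - 4200)*(-932 - 3868) = ((-9*1/65 + 27*(-⅓)) - 4200)*(-4800) = ((-9/65 - 9) - 4200)*(-4800) = (-594/65 - 4200)*(-4800) = -273594/65*(-4800) = 262650240/13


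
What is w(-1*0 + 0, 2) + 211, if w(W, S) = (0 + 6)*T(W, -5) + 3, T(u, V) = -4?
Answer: 190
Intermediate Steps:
w(W, S) = -21 (w(W, S) = (0 + 6)*(-4) + 3 = 6*(-4) + 3 = -24 + 3 = -21)
w(-1*0 + 0, 2) + 211 = -21 + 211 = 190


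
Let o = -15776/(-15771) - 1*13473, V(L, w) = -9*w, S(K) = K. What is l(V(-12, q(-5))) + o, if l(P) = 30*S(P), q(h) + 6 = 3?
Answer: -199692397/15771 ≈ -12662.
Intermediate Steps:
q(h) = -3 (q(h) = -6 + 3 = -3)
o = -212466907/15771 (o = -15776*(-1/15771) - 13473 = 15776/15771 - 13473 = -212466907/15771 ≈ -13472.)
l(P) = 30*P
l(V(-12, q(-5))) + o = 30*(-9*(-3)) - 212466907/15771 = 30*27 - 212466907/15771 = 810 - 212466907/15771 = -199692397/15771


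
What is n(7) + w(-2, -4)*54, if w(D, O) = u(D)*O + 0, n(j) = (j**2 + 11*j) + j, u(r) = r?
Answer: 565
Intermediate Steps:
n(j) = j**2 + 12*j
w(D, O) = D*O (w(D, O) = D*O + 0 = D*O)
n(7) + w(-2, -4)*54 = 7*(12 + 7) - 2*(-4)*54 = 7*19 + 8*54 = 133 + 432 = 565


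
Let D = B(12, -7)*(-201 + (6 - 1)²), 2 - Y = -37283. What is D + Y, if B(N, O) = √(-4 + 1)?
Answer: 37285 - 176*I*√3 ≈ 37285.0 - 304.84*I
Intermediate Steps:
Y = 37285 (Y = 2 - 1*(-37283) = 2 + 37283 = 37285)
B(N, O) = I*√3 (B(N, O) = √(-3) = I*√3)
D = -176*I*√3 (D = (I*√3)*(-201 + (6 - 1)²) = (I*√3)*(-201 + 5²) = (I*√3)*(-201 + 25) = (I*√3)*(-176) = -176*I*√3 ≈ -304.84*I)
D + Y = -176*I*√3 + 37285 = 37285 - 176*I*√3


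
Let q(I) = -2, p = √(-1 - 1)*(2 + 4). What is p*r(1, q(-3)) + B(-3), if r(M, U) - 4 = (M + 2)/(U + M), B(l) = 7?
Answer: 7 + 6*I*√2 ≈ 7.0 + 8.4853*I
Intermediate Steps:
p = 6*I*√2 (p = √(-2)*6 = (I*√2)*6 = 6*I*√2 ≈ 8.4853*I)
r(M, U) = 4 + (2 + M)/(M + U) (r(M, U) = 4 + (M + 2)/(U + M) = 4 + (2 + M)/(M + U))
p*r(1, q(-3)) + B(-3) = (6*I*√2)*((2 + 4*(-2) + 5*1)/(1 - 2)) + 7 = (6*I*√2)*((2 - 8 + 5)/(-1)) + 7 = (6*I*√2)*(-1*(-1)) + 7 = (6*I*√2)*1 + 7 = 6*I*√2 + 7 = 7 + 6*I*√2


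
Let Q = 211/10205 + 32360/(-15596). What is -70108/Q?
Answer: 2789547893860/81735761 ≈ 34129.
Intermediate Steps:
Q = -81735761/39789295 (Q = 211*(1/10205) + 32360*(-1/15596) = 211/10205 - 8090/3899 = -81735761/39789295 ≈ -2.0542)
-70108/Q = -70108/(-81735761/39789295) = -70108*(-39789295/81735761) = 2789547893860/81735761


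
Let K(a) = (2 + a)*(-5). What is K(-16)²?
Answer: 4900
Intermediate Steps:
K(a) = -10 - 5*a
K(-16)² = (-10 - 5*(-16))² = (-10 + 80)² = 70² = 4900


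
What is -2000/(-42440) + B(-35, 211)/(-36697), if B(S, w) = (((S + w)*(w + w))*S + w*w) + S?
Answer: 2712725924/38935517 ≈ 69.672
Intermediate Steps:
B(S, w) = S + w**2 + 2*S*w*(S + w) (B(S, w) = (((S + w)*(2*w))*S + w**2) + S = ((2*w*(S + w))*S + w**2) + S = (2*S*w*(S + w) + w**2) + S = (w**2 + 2*S*w*(S + w)) + S = S + w**2 + 2*S*w*(S + w))
-2000/(-42440) + B(-35, 211)/(-36697) = -2000/(-42440) + (-35 + 211**2 + 2*(-35)*211**2 + 2*211*(-35)**2)/(-36697) = -2000*(-1/42440) + (-35 + 44521 + 2*(-35)*44521 + 2*211*1225)*(-1/36697) = 50/1061 + (-35 + 44521 - 3116470 + 516950)*(-1/36697) = 50/1061 - 2555034*(-1/36697) = 50/1061 + 2555034/36697 = 2712725924/38935517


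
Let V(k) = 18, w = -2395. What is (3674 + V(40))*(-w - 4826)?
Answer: -8975252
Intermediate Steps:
(3674 + V(40))*(-w - 4826) = (3674 + 18)*(-1*(-2395) - 4826) = 3692*(2395 - 4826) = 3692*(-2431) = -8975252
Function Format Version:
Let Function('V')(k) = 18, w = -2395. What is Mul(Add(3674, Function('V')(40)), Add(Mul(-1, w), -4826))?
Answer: -8975252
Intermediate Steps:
Mul(Add(3674, Function('V')(40)), Add(Mul(-1, w), -4826)) = Mul(Add(3674, 18), Add(Mul(-1, -2395), -4826)) = Mul(3692, Add(2395, -4826)) = Mul(3692, -2431) = -8975252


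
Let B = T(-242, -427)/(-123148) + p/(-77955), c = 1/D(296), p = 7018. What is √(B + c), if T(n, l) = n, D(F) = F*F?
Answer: I*√44435936388611254605135/710400173160 ≈ 0.29673*I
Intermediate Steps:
D(F) = F²
c = 1/87616 (c = 1/(296²) = 1/87616 ≈ 1.1413e-5)
B = -422693777/4800001170 (B = -242/(-123148) + 7018/(-77955) = -242*(-1/123148) + 7018*(-1/77955) = 121/61574 - 7018/77955 = -422693777/4800001170 ≈ -0.088061)
√(B + c) = √(-422693777/4800001170 + 1/87616) = √(-18514968982231/210278451255360) = I*√44435936388611254605135/710400173160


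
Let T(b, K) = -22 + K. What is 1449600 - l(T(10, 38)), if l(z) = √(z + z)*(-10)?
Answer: 1449600 + 40*√2 ≈ 1.4497e+6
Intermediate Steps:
l(z) = -10*√2*√z (l(z) = √(2*z)*(-10) = (√2*√z)*(-10) = -10*√2*√z)
1449600 - l(T(10, 38)) = 1449600 - (-10)*√2*√(-22 + 38) = 1449600 - (-10)*√2*√16 = 1449600 - (-10)*√2*4 = 1449600 - (-40)*√2 = 1449600 + 40*√2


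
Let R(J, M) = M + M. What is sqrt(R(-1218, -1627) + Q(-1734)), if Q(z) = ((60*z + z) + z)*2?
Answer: I*sqrt(218270) ≈ 467.19*I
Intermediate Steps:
Q(z) = 124*z (Q(z) = (61*z + z)*2 = (62*z)*2 = 124*z)
R(J, M) = 2*M
sqrt(R(-1218, -1627) + Q(-1734)) = sqrt(2*(-1627) + 124*(-1734)) = sqrt(-3254 - 215016) = sqrt(-218270) = I*sqrt(218270)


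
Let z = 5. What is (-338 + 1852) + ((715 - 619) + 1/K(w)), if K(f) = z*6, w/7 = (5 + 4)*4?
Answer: 48301/30 ≈ 1610.0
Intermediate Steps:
w = 252 (w = 7*((5 + 4)*4) = 7*(9*4) = 7*36 = 252)
K(f) = 30 (K(f) = 5*6 = 30)
(-338 + 1852) + ((715 - 619) + 1/K(w)) = (-338 + 1852) + ((715 - 619) + 1/30) = 1514 + (96 + 1/30) = 1514 + 2881/30 = 48301/30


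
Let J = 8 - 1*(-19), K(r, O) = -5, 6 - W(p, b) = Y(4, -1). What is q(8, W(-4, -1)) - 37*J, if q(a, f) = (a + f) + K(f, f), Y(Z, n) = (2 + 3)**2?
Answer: -1015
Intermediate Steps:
Y(Z, n) = 25 (Y(Z, n) = 5**2 = 25)
W(p, b) = -19 (W(p, b) = 6 - 1*25 = 6 - 25 = -19)
J = 27 (J = 8 + 19 = 27)
q(a, f) = -5 + a + f (q(a, f) = (a + f) - 5 = -5 + a + f)
q(8, W(-4, -1)) - 37*J = (-5 + 8 - 19) - 37*27 = -16 - 999 = -1015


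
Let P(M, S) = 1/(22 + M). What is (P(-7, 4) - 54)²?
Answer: 654481/225 ≈ 2908.8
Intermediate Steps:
(P(-7, 4) - 54)² = (1/(22 - 7) - 54)² = (1/15 - 54)² = (-809/15)² = 654481/225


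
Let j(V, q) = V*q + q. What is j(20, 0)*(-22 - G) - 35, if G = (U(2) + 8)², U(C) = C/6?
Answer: -35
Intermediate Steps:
U(C) = C/6 (U(C) = C*(⅙) = C/6)
j(V, q) = q + V*q
G = 625/9 (G = ((⅙)*2 + 8)² = (⅓ + 8)² = (25/3)² = 625/9 ≈ 69.444)
j(20, 0)*(-22 - G) - 35 = (0*(1 + 20))*(-22 - 1*625/9) - 35 = (0*21)*(-22 - 625/9) - 35 = 0*(-823/9) - 35 = 0 - 35 = -35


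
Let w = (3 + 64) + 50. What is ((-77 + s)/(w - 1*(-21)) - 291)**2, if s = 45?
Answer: 403809025/4761 ≈ 84816.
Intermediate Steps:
w = 117 (w = 67 + 50 = 117)
((-77 + s)/(w - 1*(-21)) - 291)**2 = ((-77 + 45)/(117 - 1*(-21)) - 291)**2 = (-32/(117 + 21) - 291)**2 = (-32/138 - 291)**2 = (-32*1/138 - 291)**2 = (-16/69 - 291)**2 = (-20095/69)**2 = 403809025/4761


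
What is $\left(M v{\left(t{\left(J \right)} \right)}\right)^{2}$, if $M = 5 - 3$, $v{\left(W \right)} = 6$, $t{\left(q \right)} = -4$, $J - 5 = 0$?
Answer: $144$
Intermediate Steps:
$J = 5$ ($J = 5 + 0 = 5$)
$M = 2$
$\left(M v{\left(t{\left(J \right)} \right)}\right)^{2} = \left(2 \cdot 6\right)^{2} = 12^{2} = 144$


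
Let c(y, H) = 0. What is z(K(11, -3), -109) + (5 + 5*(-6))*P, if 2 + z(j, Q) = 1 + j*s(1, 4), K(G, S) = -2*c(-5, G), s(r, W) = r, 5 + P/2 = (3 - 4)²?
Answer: 199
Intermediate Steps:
P = -8 (P = -10 + 2*(3 - 4)² = -10 + 2*(-1)² = -10 + 2*1 = -10 + 2 = -8)
K(G, S) = 0 (K(G, S) = -2*0 = 0)
z(j, Q) = -1 + j (z(j, Q) = -2 + (1 + j*1) = -2 + (1 + j) = -1 + j)
z(K(11, -3), -109) + (5 + 5*(-6))*P = (-1 + 0) + (5 + 5*(-6))*(-8) = -1 + (5 - 30)*(-8) = -1 - 25*(-8) = -1 + 200 = 199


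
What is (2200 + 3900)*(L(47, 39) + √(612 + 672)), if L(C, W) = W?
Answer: 237900 + 12200*√321 ≈ 4.5648e+5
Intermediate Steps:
(2200 + 3900)*(L(47, 39) + √(612 + 672)) = (2200 + 3900)*(39 + √(612 + 672)) = 6100*(39 + √1284) = 6100*(39 + 2*√321) = 237900 + 12200*√321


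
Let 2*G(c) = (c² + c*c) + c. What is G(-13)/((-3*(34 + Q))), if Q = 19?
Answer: -325/318 ≈ -1.0220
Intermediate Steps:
G(c) = c² + c/2 (G(c) = ((c² + c*c) + c)/2 = ((c² + c²) + c)/2 = (2*c² + c)/2 = (c + 2*c²)/2 = c² + c/2)
G(-13)/((-3*(34 + Q))) = (-13*(½ - 13))/((-3*(34 + 19))) = (-13*(-25/2))/((-3*53)) = (325/2)/(-159) = (325/2)*(-1/159) = -325/318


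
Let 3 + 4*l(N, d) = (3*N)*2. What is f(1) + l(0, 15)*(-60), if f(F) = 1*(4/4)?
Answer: 46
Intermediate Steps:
l(N, d) = -3/4 + 3*N/2 (l(N, d) = -3/4 + ((3*N)*2)/4 = -3/4 + (6*N)/4 = -3/4 + 3*N/2)
f(F) = 1 (f(F) = 1*(4*(1/4)) = 1*1 = 1)
f(1) + l(0, 15)*(-60) = 1 + (-3/4 + (3/2)*0)*(-60) = 1 + (-3/4 + 0)*(-60) = 1 - 3/4*(-60) = 1 + 45 = 46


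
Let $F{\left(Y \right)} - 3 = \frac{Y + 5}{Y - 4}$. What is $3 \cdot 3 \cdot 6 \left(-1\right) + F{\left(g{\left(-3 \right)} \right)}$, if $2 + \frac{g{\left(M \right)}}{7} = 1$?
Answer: $- \frac{559}{11} \approx -50.818$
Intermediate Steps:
$g{\left(M \right)} = -7$ ($g{\left(M \right)} = -14 + 7 \cdot 1 = -14 + 7 = -7$)
$F{\left(Y \right)} = 3 + \frac{5 + Y}{-4 + Y}$ ($F{\left(Y \right)} = 3 + \frac{Y + 5}{Y - 4} = 3 + \frac{5 + Y}{-4 + Y}$)
$3 \cdot 3 \cdot 6 \left(-1\right) + F{\left(g{\left(-3 \right)} \right)} = 3 \cdot 3 \cdot 6 \left(-1\right) + \frac{-7 + 4 \left(-7\right)}{-4 - 7} = 9 \cdot 6 \left(-1\right) + \frac{-7 - 28}{-11} = 54 \left(-1\right) - - \frac{35}{11} = -54 + \frac{35}{11} = - \frac{559}{11}$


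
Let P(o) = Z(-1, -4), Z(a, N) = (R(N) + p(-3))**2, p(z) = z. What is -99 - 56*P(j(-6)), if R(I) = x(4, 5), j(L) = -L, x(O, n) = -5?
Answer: -3683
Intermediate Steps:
R(I) = -5
Z(a, N) = 64 (Z(a, N) = (-5 - 3)**2 = (-8)**2 = 64)
P(o) = 64
-99 - 56*P(j(-6)) = -99 - 56*64 = -99 - 3584 = -3683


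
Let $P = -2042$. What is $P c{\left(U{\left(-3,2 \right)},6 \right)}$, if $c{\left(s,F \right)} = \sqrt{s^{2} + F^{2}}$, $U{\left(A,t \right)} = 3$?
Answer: $- 6126 \sqrt{5} \approx -13698.0$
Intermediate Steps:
$c{\left(s,F \right)} = \sqrt{F^{2} + s^{2}}$
$P c{\left(U{\left(-3,2 \right)},6 \right)} = - 2042 \sqrt{6^{2} + 3^{2}} = - 2042 \sqrt{36 + 9} = - 2042 \sqrt{45} = - 2042 \cdot 3 \sqrt{5} = - 6126 \sqrt{5}$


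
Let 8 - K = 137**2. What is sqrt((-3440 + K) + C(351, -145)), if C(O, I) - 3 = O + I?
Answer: 2*I*sqrt(5498) ≈ 148.3*I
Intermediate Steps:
K = -18761 (K = 8 - 1*137**2 = 8 - 1*18769 = 8 - 18769 = -18761)
C(O, I) = 3 + I + O (C(O, I) = 3 + (O + I) = 3 + (I + O) = 3 + I + O)
sqrt((-3440 + K) + C(351, -145)) = sqrt((-3440 - 18761) + (3 - 145 + 351)) = sqrt(-22201 + 209) = sqrt(-21992) = 2*I*sqrt(5498)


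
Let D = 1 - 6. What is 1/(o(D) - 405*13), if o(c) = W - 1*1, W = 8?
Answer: -1/5258 ≈ -0.00019019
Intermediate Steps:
D = -5
o(c) = 7 (o(c) = 8 - 1*1 = 8 - 1 = 7)
1/(o(D) - 405*13) = 1/(7 - 405*13) = 1/(7 - 5265) = 1/(-5258) = -1/5258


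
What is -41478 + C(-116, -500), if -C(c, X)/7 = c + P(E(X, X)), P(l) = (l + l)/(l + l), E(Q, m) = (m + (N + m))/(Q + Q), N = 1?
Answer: -40673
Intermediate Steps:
E(Q, m) = (1 + 2*m)/(2*Q) (E(Q, m) = (m + (1 + m))/(Q + Q) = (1 + 2*m)/((2*Q)) = (1 + 2*m)*(1/(2*Q)) = (1 + 2*m)/(2*Q))
P(l) = 1 (P(l) = (2*l)/((2*l)) = (2*l)*(1/(2*l)) = 1)
C(c, X) = -7 - 7*c (C(c, X) = -7*(c + 1) = -7*(1 + c) = -7 - 7*c)
-41478 + C(-116, -500) = -41478 + (-7 - 7*(-116)) = -41478 + (-7 + 812) = -41478 + 805 = -40673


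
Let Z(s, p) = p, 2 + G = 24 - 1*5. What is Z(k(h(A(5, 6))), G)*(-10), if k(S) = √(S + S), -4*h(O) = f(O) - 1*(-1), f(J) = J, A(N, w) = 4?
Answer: -170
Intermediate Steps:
h(O) = -¼ - O/4 (h(O) = -(O - 1*(-1))/4 = -(O + 1)/4 = -(1 + O)/4 = -¼ - O/4)
G = 17 (G = -2 + (24 - 1*5) = -2 + (24 - 5) = -2 + 19 = 17)
k(S) = √2*√S (k(S) = √(2*S) = √2*√S)
Z(k(h(A(5, 6))), G)*(-10) = 17*(-10) = -170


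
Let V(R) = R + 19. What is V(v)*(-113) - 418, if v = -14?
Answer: -983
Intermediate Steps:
V(R) = 19 + R
V(v)*(-113) - 418 = (19 - 14)*(-113) - 418 = 5*(-113) - 418 = -565 - 418 = -983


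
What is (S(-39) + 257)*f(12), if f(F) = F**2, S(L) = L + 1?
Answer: 31536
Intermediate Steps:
S(L) = 1 + L
(S(-39) + 257)*f(12) = ((1 - 39) + 257)*12**2 = (-38 + 257)*144 = 219*144 = 31536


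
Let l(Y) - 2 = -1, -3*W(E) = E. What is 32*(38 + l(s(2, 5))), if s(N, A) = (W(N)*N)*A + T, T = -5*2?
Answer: 1248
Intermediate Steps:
T = -10
W(E) = -E/3
s(N, A) = -10 - A*N²/3 (s(N, A) = ((-N/3)*N)*A - 10 = (-N²/3)*A - 10 = -A*N²/3 - 10 = -10 - A*N²/3)
l(Y) = 1 (l(Y) = 2 - 1 = 1)
32*(38 + l(s(2, 5))) = 32*(38 + 1) = 32*39 = 1248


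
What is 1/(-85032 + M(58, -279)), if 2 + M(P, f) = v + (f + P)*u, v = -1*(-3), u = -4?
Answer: -1/84147 ≈ -1.1884e-5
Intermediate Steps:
v = 3
M(P, f) = 1 - 4*P - 4*f (M(P, f) = -2 + (3 + (f + P)*(-4)) = -2 + (3 + (P + f)*(-4)) = -2 + (3 + (-4*P - 4*f)) = -2 + (3 - 4*P - 4*f) = 1 - 4*P - 4*f)
1/(-85032 + M(58, -279)) = 1/(-85032 + (1 - 4*58 - 4*(-279))) = 1/(-85032 + (1 - 232 + 1116)) = 1/(-85032 + 885) = 1/(-84147) = -1/84147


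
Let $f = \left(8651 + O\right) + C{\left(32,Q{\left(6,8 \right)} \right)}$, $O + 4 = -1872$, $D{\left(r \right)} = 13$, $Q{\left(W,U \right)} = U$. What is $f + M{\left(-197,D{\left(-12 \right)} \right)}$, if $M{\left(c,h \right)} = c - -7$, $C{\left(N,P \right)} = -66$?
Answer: $6519$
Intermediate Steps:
$O = -1876$ ($O = -4 - 1872 = -1876$)
$M{\left(c,h \right)} = 7 + c$ ($M{\left(c,h \right)} = c + 7 = 7 + c$)
$f = 6709$ ($f = \left(8651 - 1876\right) - 66 = 6775 - 66 = 6709$)
$f + M{\left(-197,D{\left(-12 \right)} \right)} = 6709 + \left(7 - 197\right) = 6709 - 190 = 6519$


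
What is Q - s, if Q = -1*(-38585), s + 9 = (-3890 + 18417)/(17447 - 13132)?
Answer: 166518583/4315 ≈ 38591.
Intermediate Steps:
s = -24308/4315 (s = -9 + (-3890 + 18417)/(17447 - 13132) = -9 + 14527/4315 = -24308/4315 ≈ -5.6334)
Q = 38585
Q - s = 38585 - 1*(-24308/4315) = 38585 + 24308/4315 = 166518583/4315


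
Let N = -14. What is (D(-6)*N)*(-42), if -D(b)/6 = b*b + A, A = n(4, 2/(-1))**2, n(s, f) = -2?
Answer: -141120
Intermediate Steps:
A = 4 (A = (-2)**2 = 4)
D(b) = -24 - 6*b**2 (D(b) = -6*(b*b + 4) = -6*(b**2 + 4) = -6*(4 + b**2) = -24 - 6*b**2)
(D(-6)*N)*(-42) = ((-24 - 6*(-6)**2)*(-14))*(-42) = ((-24 - 6*36)*(-14))*(-42) = ((-24 - 216)*(-14))*(-42) = -240*(-14)*(-42) = 3360*(-42) = -141120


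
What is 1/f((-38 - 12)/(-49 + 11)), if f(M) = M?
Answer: 19/25 ≈ 0.76000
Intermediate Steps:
1/f((-38 - 12)/(-49 + 11)) = 1/((-38 - 12)/(-49 + 11)) = 1/(-50/(-38)) = 1/(-50*(-1/38)) = 1/(25/19) = 19/25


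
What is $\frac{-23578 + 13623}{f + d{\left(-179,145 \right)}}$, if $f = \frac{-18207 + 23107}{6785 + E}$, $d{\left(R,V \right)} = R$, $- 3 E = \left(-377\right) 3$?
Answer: $\frac{35648855}{638549} \approx 55.828$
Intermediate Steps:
$E = 377$ ($E = - \frac{\left(-377\right) 3}{3} = \left(- \frac{1}{3}\right) \left(-1131\right) = 377$)
$f = \frac{2450}{3581}$ ($f = \frac{-18207 + 23107}{6785 + 377} = \frac{4900}{7162} = 4900 \cdot \frac{1}{7162} = \frac{2450}{3581} \approx 0.68417$)
$\frac{-23578 + 13623}{f + d{\left(-179,145 \right)}} = \frac{-23578 + 13623}{\frac{2450}{3581} - 179} = - \frac{9955}{- \frac{638549}{3581}} = \left(-9955\right) \left(- \frac{3581}{638549}\right) = \frac{35648855}{638549}$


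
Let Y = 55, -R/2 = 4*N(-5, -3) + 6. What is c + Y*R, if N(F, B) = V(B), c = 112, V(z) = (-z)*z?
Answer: 3412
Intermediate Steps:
V(z) = -z²
N(F, B) = -B²
R = 60 (R = -2*(4*(-1*(-3)²) + 6) = -2*(4*(-1*9) + 6) = -2*(4*(-9) + 6) = -2*(-36 + 6) = -2*(-30) = 60)
c + Y*R = 112 + 55*60 = 112 + 3300 = 3412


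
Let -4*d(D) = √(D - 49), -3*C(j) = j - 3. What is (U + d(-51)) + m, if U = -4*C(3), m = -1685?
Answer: -1685 - 5*I/2 ≈ -1685.0 - 2.5*I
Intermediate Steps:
C(j) = 1 - j/3 (C(j) = -(j - 3)/3 = -(-3 + j)/3 = 1 - j/3)
d(D) = -√(-49 + D)/4 (d(D) = -√(D - 49)/4 = -√(-49 + D)/4)
U = 0 (U = -4*(1 - ⅓*3) = -4*(1 - 1) = -4*0 = 0)
(U + d(-51)) + m = (0 - √(-49 - 51)/4) - 1685 = (0 - 5*I/2) - 1685 = -5*I/2 - 1685 = -1685 - 5*I/2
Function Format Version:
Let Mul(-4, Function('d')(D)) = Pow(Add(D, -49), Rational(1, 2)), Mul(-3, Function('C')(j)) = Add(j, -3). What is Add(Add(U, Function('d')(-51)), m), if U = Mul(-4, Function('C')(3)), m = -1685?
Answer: Add(-1685, Mul(Rational(-5, 2), I)) ≈ Add(-1685.0, Mul(-2.5000, I))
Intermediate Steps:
Function('C')(j) = Add(1, Mul(Rational(-1, 3), j)) (Function('C')(j) = Mul(Rational(-1, 3), Add(j, -3)) = Mul(Rational(-1, 3), Add(-3, j)) = Add(1, Mul(Rational(-1, 3), j)))
Function('d')(D) = Mul(Rational(-1, 4), Pow(Add(-49, D), Rational(1, 2))) (Function('d')(D) = Mul(Rational(-1, 4), Pow(Add(D, -49), Rational(1, 2))) = Mul(Rational(-1, 4), Pow(Add(-49, D), Rational(1, 2))))
U = 0 (U = Mul(-4, Add(1, Mul(Rational(-1, 3), 3))) = Mul(-4, Add(1, -1)) = Mul(-4, 0) = 0)
Add(Add(U, Function('d')(-51)), m) = Add(Add(0, Mul(Rational(-1, 4), Pow(Add(-49, -51), Rational(1, 2)))), -1685) = Add(Add(0, Mul(Rational(-1, 4), Pow(-100, Rational(1, 2)))), -1685) = Add(Add(0, Mul(Rational(-1, 4), Mul(10, I))), -1685) = Add(Add(0, Mul(Rational(-5, 2), I)), -1685) = Add(Mul(Rational(-5, 2), I), -1685) = Add(-1685, Mul(Rational(-5, 2), I))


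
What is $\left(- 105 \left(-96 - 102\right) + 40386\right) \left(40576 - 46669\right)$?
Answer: $-372745368$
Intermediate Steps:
$\left(- 105 \left(-96 - 102\right) + 40386\right) \left(40576 - 46669\right) = \left(\left(-105\right) \left(-198\right) + 40386\right) \left(-6093\right) = \left(20790 + 40386\right) \left(-6093\right) = 61176 \left(-6093\right) = -372745368$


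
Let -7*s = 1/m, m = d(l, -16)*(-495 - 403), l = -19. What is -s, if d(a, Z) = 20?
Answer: -1/125720 ≈ -7.9542e-6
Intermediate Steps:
m = -17960 (m = 20*(-495 - 403) = 20*(-898) = -17960)
s = 1/125720 (s = -⅐/(-17960) = -⅐*(-1/17960) = 1/125720 ≈ 7.9542e-6)
-s = -1*1/125720 = -1/125720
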